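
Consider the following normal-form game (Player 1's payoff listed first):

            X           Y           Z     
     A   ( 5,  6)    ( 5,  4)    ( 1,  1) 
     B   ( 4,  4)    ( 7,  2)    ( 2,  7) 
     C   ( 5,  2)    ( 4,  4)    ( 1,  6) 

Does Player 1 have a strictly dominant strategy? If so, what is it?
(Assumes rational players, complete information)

No strictly dominant strategy exists for Player 1

Work:
A strategy strictly dominates another if it gives a strictly higher payoff against every opponent action. Compare each pair of P1's strategies column-by-column:
  A vs B: [5 vs 4, 5 vs 7, 1 vs 2] → A does not strictly dominate B (column Y: 5 ≤ 7)
  A vs C: [5 vs 5, 5 vs 4, 1 vs 1] → A does not strictly dominate C (column X: 5 ≤ 5)
  B vs A: [4 vs 5, 7 vs 5, 2 vs 1] → B does not strictly dominate A (column X: 4 ≤ 5)
  B vs C: [4 vs 5, 7 vs 4, 2 vs 1] → B does not strictly dominate C (column X: 4 ≤ 5)
  C vs A: [5 vs 5, 4 vs 5, 1 vs 1] → C does not strictly dominate A (column X: 5 ≤ 5)
  C vs B: [5 vs 4, 4 vs 7, 1 vs 2] → C does not strictly dominate B (column Y: 4 ≤ 7)
No single strategy strictly dominates all others → no strictly dominant strategy.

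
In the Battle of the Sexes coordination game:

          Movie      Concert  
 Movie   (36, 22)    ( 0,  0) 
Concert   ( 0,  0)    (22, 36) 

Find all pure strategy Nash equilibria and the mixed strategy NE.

Pure NE: (Movie, Movie) and (Concert, Concert); Mixed NE: p = 0.6207, q = 0.3793

Work:
Check pure NE:
(Movie, Movie): (36, 22) - no unilateral deviation beneficial
(Concert, Concert): (22, 36) - no unilateral deviation beneficial
Mixed NE: P1 plays Movie with p = 0.6207, P2 plays Movie with q = 0.3793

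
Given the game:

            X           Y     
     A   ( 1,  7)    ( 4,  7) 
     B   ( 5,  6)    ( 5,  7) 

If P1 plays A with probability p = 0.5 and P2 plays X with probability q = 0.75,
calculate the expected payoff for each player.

E[P1] = 3.375, E[P2] = 6.625

Work:
E[P1] = p·q·π₁(A,X) + p·(1-q)·π₁(A,Y) + (1-p)·q·π₁(B,X) + (1-p)·(1-q)·π₁(B,Y)
= 0.5·0.75·1 + 0.5·0.25·4 + 0.5·0.75·5 + 0.5·0.25·5
= 3.375

E[P2] = 6.625 (similar calculation)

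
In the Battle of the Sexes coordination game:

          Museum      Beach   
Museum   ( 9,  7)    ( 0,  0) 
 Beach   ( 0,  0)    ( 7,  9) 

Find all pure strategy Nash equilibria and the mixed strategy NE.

Pure NE: (Museum, Museum) and (Beach, Beach); Mixed NE: p = 0.5625, q = 0.4375

Work:
Check pure NE:
(Museum, Museum): (9, 7) - no unilateral deviation beneficial
(Beach, Beach): (7, 9) - no unilateral deviation beneficial
Mixed NE: P1 plays Museum with p = 0.5625, P2 plays Museum with q = 0.4375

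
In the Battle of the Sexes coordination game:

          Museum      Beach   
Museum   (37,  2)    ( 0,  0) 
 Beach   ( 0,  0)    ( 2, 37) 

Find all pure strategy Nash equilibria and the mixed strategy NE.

Pure NE: (Museum, Museum) and (Beach, Beach); Mixed NE: p = 0.9487, q = 0.0513

Work:
Check pure NE:
(Museum, Museum): (37, 2) - no unilateral deviation beneficial
(Beach, Beach): (2, 37) - no unilateral deviation beneficial
Mixed NE: P1 plays Museum with p = 0.9487, P2 plays Museum with q = 0.0513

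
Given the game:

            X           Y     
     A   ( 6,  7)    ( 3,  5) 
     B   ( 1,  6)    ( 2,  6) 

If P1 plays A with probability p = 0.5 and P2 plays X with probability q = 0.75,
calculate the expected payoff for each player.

E[P1] = 3.25, E[P2] = 6.25

Work:
E[P1] = p·q·π₁(A,X) + p·(1-q)·π₁(A,Y) + (1-p)·q·π₁(B,X) + (1-p)·(1-q)·π₁(B,Y)
= 0.5·0.75·6 + 0.5·0.25·3 + 0.5·0.75·1 + 0.5·0.25·2
= 3.25

E[P2] = 6.25 (similar calculation)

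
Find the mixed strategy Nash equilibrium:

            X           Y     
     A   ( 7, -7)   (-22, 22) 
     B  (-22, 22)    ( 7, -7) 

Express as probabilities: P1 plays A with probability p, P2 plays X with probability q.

p = 0.5, q = 0.5

Work:
Find probabilities that make opponent indifferent:
P2 chooses q to make P1 indifferent between A and B
P1 chooses p to make P2 indifferent between X and Y
Mixed NE: P1 plays (A: 0.5, B: 0.5), P2 plays (X: 0.5, Y: 0.5)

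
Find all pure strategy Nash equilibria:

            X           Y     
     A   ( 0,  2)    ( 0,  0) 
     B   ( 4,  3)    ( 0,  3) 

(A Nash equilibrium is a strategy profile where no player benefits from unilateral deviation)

Nash equilibrium: (B, X), (B, Y)

Work:
Best responses:
  P1 vs X: payoffs [0, 4] → best response B (payoff 4)
  P1 vs Y: payoffs [0, 0] → best response A/B (payoff 0)
  P2 vs A: payoffs [2, 0] → best response X (payoff 2)
  P2 vs B: payoffs [3, 3] → best response X/Y (payoff 3)
Mutual best responses: (B,X), (B,Y) → Nash equilibria.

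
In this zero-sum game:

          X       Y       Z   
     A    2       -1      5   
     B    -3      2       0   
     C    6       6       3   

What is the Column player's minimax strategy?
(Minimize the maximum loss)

Column should play Z, value = 5

Work:
Column player minimizes Row's maximum payoff:
Column X: max payoff to Row = 6
Column Y: max payoff to Row = 6
Column Z: max payoff to Row = 5
Minimum is 5, achieved by column Z.
Minimax strategy: Z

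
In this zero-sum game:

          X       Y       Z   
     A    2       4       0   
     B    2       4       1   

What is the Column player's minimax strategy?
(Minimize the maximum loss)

Column should play Z, value = 1

Work:
Column player minimizes Row's maximum payoff:
Column X: max payoff to Row = 2
Column Y: max payoff to Row = 4
Column Z: max payoff to Row = 1
Minimum is 1, achieved by column Z.
Minimax strategy: Z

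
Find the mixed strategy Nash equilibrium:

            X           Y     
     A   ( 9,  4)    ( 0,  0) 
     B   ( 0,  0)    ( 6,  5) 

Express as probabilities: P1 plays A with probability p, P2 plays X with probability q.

p = 0.5556, q = 0.4

Work:
Find probabilities that make opponent indifferent:
P2 chooses q to make P1 indifferent between A and B
P1 chooses p to make P2 indifferent between X and Y
Mixed NE: P1 plays (A: 0.5556, B: 0.4444), P2 plays (X: 0.4, Y: 0.6)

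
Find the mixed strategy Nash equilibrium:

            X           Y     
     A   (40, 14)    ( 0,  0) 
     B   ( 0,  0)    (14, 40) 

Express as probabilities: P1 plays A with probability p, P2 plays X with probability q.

p = 0.7407, q = 0.2593

Work:
Find probabilities that make opponent indifferent:
P2 chooses q to make P1 indifferent between A and B
P1 chooses p to make P2 indifferent between X and Y
Mixed NE: P1 plays (A: 0.7407, B: 0.2593), P2 plays (X: 0.2593, Y: 0.7407)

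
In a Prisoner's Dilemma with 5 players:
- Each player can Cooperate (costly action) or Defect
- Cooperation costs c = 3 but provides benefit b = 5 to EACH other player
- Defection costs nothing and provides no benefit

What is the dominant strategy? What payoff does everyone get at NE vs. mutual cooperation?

Dominant: Defect; NE payoff = 0; Coop payoff = 17

Work:
Defect dominates (saves cost c = 3, benefit to others is external)
NE: All defect → everyone gets 0
If all cooperate: each receives (4)×5 - 3 = 17
Social dilemma: 17 > 0 but NE gives 0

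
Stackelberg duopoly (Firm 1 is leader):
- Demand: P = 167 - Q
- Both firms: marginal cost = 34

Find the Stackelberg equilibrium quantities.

q₁* (leader) = 66.5, q₂* (follower) = 33.25

Work:
Follower's reaction: q₂ = (a - c - q₁)/2
Leader substitutes: π₁ = q₁·(a - q₁ - (a-c-q₁)/2 - c)
FOC: q₁* = (167 - 34)/2 = 66.50
Then: q₂* = (167 - 34 - 66.5)/2 = 33.25
Leader has first-mover advantage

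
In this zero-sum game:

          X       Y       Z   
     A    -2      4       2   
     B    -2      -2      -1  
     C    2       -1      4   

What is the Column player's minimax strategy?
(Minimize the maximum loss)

Column should play X, value = 2

Work:
Column player minimizes Row's maximum payoff:
Column X: max payoff to Row = 2
Column Y: max payoff to Row = 4
Column Z: max payoff to Row = 4
Minimum is 2, achieved by column X.
Minimax strategy: X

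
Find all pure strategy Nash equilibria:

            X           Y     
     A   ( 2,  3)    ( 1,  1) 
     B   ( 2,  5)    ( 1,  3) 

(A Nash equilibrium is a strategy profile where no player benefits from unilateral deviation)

Nash equilibrium: (A, X), (B, X)

Work:
Best responses:
  P1 vs X: payoffs [2, 2] → best response A/B (payoff 2)
  P1 vs Y: payoffs [1, 1] → best response A/B (payoff 1)
  P2 vs A: payoffs [3, 1] → best response X (payoff 3)
  P2 vs B: payoffs [5, 3] → best response X (payoff 5)
Mutual best responses: (A,X), (B,X) → Nash equilibria.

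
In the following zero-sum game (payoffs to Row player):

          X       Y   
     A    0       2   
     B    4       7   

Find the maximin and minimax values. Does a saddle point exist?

Maximin = 4, Minimax = 4, Saddle: True

Work:
Row minimums: [0, 4] → maximin = 4
Column maximums: [4, 7] → minimax = 4
Saddle point exists! Game value = 4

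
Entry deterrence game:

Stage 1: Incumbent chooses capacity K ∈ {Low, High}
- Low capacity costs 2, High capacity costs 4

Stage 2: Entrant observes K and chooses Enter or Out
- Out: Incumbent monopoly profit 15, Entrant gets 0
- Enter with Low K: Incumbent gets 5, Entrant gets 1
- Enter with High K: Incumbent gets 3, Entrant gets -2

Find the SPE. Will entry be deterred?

SPE: (High, Enter|Low, Out|High); Entry deterred. Incumbent net profit = 11

Work:
After Low K: Entrant enters (1 > 0)
After High K: Entrant stays out (-2 < 0)
Incumbent: Low → 5−2=3, High → 15−4=11
Incumbent chooses High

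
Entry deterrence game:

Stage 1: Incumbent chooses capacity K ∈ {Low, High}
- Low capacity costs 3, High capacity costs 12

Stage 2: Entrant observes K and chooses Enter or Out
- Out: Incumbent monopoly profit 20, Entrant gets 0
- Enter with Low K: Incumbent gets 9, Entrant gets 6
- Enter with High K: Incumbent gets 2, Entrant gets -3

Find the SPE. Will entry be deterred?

SPE: (High, Enter|Low, Out|High); Entry deterred. Incumbent net profit = 8

Work:
After Low K: Entrant enters (6 > 0)
After High K: Entrant stays out (-3 < 0)
Incumbent: Low → 9−3=6, High → 20−12=8
Incumbent chooses High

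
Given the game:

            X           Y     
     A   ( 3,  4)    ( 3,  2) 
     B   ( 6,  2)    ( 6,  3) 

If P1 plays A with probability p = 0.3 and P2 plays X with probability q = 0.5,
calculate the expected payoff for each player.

E[P1] = 5.1, E[P2] = 2.65

Work:
E[P1] = p·q·π₁(A,X) + p·(1-q)·π₁(A,Y) + (1-p)·q·π₁(B,X) + (1-p)·(1-q)·π₁(B,Y)
= 0.3·0.5·3 + 0.3·0.5·3 + 0.7·0.5·6 + 0.7·0.5·6
= 5.1

E[P2] = 2.65 (similar calculation)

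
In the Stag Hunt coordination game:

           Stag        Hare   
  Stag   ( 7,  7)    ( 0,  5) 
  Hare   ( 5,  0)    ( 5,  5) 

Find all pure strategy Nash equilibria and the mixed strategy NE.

Pure NE: (Stag, Stag) and (Hare, Hare); Mixed NE: p = 0.7143, q = 0.7143

Work:
Check pure NE:
(Stag, Stag): (7, 7) - no unilateral deviation beneficial
(Hare, Hare): (5, 5) - no unilateral deviation beneficial
Mixed NE: P1 plays Stag with p = 0.7143, P2 plays Stag with q = 0.7143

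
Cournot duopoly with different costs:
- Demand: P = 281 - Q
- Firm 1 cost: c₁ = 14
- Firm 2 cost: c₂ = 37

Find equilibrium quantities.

q₁* = 96.67, q₂* = 73.67

Work:
Reaction: q₁ = (281 - 14 - q₂)/2
Reaction: q₂ = (281 - 37 - q₁)/2
Solve simultaneously:
q₁* = (281 - 2×14 + 37)/3 = 96.67
q₂* = (281 - 2×37 + 14)/3 = 73.67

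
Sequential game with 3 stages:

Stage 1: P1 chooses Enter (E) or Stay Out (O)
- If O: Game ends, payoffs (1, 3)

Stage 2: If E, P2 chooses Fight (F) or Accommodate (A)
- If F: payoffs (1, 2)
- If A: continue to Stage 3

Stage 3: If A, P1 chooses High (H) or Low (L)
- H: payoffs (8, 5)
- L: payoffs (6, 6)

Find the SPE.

SPE: (E, A, H); Outcome (8, 5)

Work:
Stage 3: P1 chooses H (8 vs 6)
Stage 2: P2: F->2, A->5 (anticipating H). Choose A
Stage 1: P1: O->1, E->8 (anticipating A, H). Choose E
SPE path: E -> A -> H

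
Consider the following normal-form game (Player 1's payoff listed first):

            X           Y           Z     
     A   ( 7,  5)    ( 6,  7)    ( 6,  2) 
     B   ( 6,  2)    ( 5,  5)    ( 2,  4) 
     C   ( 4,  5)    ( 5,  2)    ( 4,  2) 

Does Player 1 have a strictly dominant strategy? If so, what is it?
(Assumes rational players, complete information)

Yes, Player 1's strictly dominant strategy is A

Work:
A strategy strictly dominates another if it gives a strictly higher payoff against every opponent action. Compare each pair of P1's strategies column-by-column:
  A vs B: [7 vs 6, 6 vs 5, 6 vs 2] → A strictly dominates B
  A vs C: [7 vs 4, 6 vs 5, 6 vs 4] → A strictly dominates C
  B vs A: [6 vs 7, 5 vs 6, 2 vs 6] → B does not strictly dominate A (column X: 6 ≤ 7)
  B vs C: [6 vs 4, 5 vs 5, 2 vs 4] → B does not strictly dominate C (column Y: 5 ≤ 5)
  C vs A: [4 vs 7, 5 vs 6, 4 vs 6] → C does not strictly dominate A (column X: 4 ≤ 7)
  C vs B: [4 vs 6, 5 vs 5, 4 vs 2] → C does not strictly dominate B (column X: 4 ≤ 6)
A strictly dominates every other strategy → strictly dominant.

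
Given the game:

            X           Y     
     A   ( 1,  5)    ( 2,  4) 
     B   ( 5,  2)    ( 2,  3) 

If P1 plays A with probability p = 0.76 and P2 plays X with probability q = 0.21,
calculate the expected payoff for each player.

E[P1] = 1.9916, E[P2] = 3.8692

Work:
E[P1] = p·q·π₁(A,X) + p·(1-q)·π₁(A,Y) + (1-p)·q·π₁(B,X) + (1-p)·(1-q)·π₁(B,Y)
= 0.76·0.21·1 + 0.76·0.79·2 + 0.24·0.21·5 + 0.24·0.79·2
= 1.9916

E[P2] = 3.8692 (similar calculation)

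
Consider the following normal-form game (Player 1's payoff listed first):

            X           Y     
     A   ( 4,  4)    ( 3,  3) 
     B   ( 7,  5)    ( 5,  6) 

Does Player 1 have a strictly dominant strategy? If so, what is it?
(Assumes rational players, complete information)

Yes, Player 1's strictly dominant strategy is B

Work:
A strategy strictly dominates another if it gives a strictly higher payoff against every opponent action. Compare each pair of P1's strategies column-by-column:
  A vs B: [4 vs 7, 3 vs 5] → A does not strictly dominate B (column X: 4 ≤ 7)
  B vs A: [7 vs 4, 5 vs 3] → B strictly dominates A
B strictly dominates every other strategy → strictly dominant.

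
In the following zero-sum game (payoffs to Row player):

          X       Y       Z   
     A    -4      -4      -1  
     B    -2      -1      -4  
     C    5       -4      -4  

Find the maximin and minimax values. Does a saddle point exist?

Maximin = -4, Minimax = -1, Saddle: False

Work:
Row minimums: [-4, -4, -4] → maximin = -4
Column maximums: [5, -1, -1] → minimax = -1
No saddle point (maximin ≠ minimax). Mixed strategy needed.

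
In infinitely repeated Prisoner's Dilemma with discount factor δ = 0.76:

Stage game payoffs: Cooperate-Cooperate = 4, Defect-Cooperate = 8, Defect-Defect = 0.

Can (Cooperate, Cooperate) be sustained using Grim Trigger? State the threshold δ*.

δ* = 0.5; since δ = 0.76 ≥ 0.5, cooperation can be sustained

Work:
For Grim Trigger:
Cooperate forever: 4/(1-δ)
Defect then punished: 8 + 0·δ/(1-δ)
Need: 4/(1-δ) ≥ 8 + 0·δ/(1-δ)
Solving: δ ≥ (T-R)/(T-P) = (8-4)/(8-0) = 0.5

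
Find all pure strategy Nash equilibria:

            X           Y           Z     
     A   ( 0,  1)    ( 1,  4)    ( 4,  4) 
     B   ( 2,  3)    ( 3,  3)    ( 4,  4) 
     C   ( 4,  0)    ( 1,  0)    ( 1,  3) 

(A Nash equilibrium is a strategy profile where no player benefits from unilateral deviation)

Nash equilibrium: (A, Z), (B, Z)

Work:
Best responses:
  P1 vs X: payoffs [0, 2, 4] → best response C (payoff 4)
  P1 vs Y: payoffs [1, 3, 1] → best response B (payoff 3)
  P1 vs Z: payoffs [4, 4, 1] → best response A/B (payoff 4)
  P2 vs A: payoffs [1, 4, 4] → best response Y/Z (payoff 4)
  P2 vs B: payoffs [3, 3, 4] → best response Z (payoff 4)
  P2 vs C: payoffs [0, 0, 3] → best response Z (payoff 3)
Mutual best responses: (A,Z), (B,Z) → Nash equilibria.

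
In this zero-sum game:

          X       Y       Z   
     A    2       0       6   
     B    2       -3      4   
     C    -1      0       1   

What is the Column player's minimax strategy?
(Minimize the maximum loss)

Column should play Y, value = 0

Work:
Column player minimizes Row's maximum payoff:
Column X: max payoff to Row = 2
Column Y: max payoff to Row = 0
Column Z: max payoff to Row = 6
Minimum is 0, achieved by column Y.
Minimax strategy: Y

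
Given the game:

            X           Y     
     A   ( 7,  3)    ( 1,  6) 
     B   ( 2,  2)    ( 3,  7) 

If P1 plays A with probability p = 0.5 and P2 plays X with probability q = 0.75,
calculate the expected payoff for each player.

E[P1] = 3.875, E[P2] = 3.5

Work:
E[P1] = p·q·π₁(A,X) + p·(1-q)·π₁(A,Y) + (1-p)·q·π₁(B,X) + (1-p)·(1-q)·π₁(B,Y)
= 0.5·0.75·7 + 0.5·0.25·1 + 0.5·0.75·2 + 0.5·0.25·3
= 3.875

E[P2] = 3.5 (similar calculation)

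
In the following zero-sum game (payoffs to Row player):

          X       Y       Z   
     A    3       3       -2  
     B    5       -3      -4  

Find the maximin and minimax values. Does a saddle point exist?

Maximin = -2, Minimax = -2, Saddle: True

Work:
Row minimums: [-2, -4] → maximin = -2
Column maximums: [5, 3, -2] → minimax = -2
Saddle point exists! Game value = -2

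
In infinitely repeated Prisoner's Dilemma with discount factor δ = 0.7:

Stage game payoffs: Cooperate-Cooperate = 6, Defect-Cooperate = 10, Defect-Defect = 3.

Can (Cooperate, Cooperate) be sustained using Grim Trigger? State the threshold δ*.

δ* = 0.5714; since δ = 0.7 ≥ 0.5714, cooperation can be sustained

Work:
For Grim Trigger:
Cooperate forever: 6/(1-δ)
Defect then punished: 10 + 3·δ/(1-δ)
Need: 6/(1-δ) ≥ 10 + 3·δ/(1-δ)
Solving: δ ≥ (T-R)/(T-P) = (10-6)/(10-3) = 0.5714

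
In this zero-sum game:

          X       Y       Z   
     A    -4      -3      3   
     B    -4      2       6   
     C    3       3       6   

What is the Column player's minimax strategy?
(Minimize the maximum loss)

Column should play X or Y (all achieve the minimum), value = 3

Work:
Column player minimizes Row's maximum payoff:
Column X: max payoff to Row = 3
Column Y: max payoff to Row = 3
Column Z: max payoff to Row = 6
Minimum is 3, achieved by columns X, Y (tied).
Each of X or Y is a minimax strategy.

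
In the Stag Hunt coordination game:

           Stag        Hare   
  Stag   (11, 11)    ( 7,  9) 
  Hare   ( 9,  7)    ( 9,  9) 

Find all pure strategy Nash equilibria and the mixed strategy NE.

Pure NE: (Stag, Stag) and (Hare, Hare); Mixed NE: p = 0.5, q = 0.5

Work:
Check pure NE:
(Stag, Stag): (11, 11) - no unilateral deviation beneficial
(Hare, Hare): (9, 9) - no unilateral deviation beneficial
Mixed NE: P1 plays Stag with p = 0.5, P2 plays Stag with q = 0.5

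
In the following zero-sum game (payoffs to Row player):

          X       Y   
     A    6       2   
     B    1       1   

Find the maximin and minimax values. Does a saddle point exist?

Maximin = 2, Minimax = 2, Saddle: True

Work:
Row minimums: [2, 1] → maximin = 2
Column maximums: [6, 2] → minimax = 2
Saddle point exists! Game value = 2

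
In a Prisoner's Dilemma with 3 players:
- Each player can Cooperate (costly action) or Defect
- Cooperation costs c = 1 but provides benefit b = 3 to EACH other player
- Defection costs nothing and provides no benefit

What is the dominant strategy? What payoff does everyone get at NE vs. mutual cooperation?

Dominant: Defect; NE payoff = 0; Coop payoff = 5

Work:
Defect dominates (saves cost c = 1, benefit to others is external)
NE: All defect → everyone gets 0
If all cooperate: each receives (2)×3 - 1 = 5
Social dilemma: 5 > 0 but NE gives 0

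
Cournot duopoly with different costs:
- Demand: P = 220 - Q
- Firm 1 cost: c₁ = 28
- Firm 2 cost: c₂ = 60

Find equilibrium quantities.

q₁* = 74.67, q₂* = 42.67

Work:
Reaction: q₁ = (220 - 28 - q₂)/2
Reaction: q₂ = (220 - 60 - q₁)/2
Solve simultaneously:
q₁* = (220 - 2×28 + 60)/3 = 74.67
q₂* = (220 - 2×60 + 28)/3 = 42.67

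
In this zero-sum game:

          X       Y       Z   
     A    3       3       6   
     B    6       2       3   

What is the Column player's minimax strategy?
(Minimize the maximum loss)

Column should play Y, value = 3

Work:
Column player minimizes Row's maximum payoff:
Column X: max payoff to Row = 6
Column Y: max payoff to Row = 3
Column Z: max payoff to Row = 6
Minimum is 3, achieved by column Y.
Minimax strategy: Y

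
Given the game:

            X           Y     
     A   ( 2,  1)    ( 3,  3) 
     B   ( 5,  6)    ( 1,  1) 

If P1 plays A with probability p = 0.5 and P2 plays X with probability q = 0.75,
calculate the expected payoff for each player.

E[P1] = 3.125, E[P2] = 3.125

Work:
E[P1] = p·q·π₁(A,X) + p·(1-q)·π₁(A,Y) + (1-p)·q·π₁(B,X) + (1-p)·(1-q)·π₁(B,Y)
= 0.5·0.75·2 + 0.5·0.25·3 + 0.5·0.75·5 + 0.5·0.25·1
= 3.125

E[P2] = 3.125 (similar calculation)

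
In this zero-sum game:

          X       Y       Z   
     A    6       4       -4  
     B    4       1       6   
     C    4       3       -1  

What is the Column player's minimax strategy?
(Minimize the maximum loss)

Column should play Y, value = 4

Work:
Column player minimizes Row's maximum payoff:
Column X: max payoff to Row = 6
Column Y: max payoff to Row = 4
Column Z: max payoff to Row = 6
Minimum is 4, achieved by column Y.
Minimax strategy: Y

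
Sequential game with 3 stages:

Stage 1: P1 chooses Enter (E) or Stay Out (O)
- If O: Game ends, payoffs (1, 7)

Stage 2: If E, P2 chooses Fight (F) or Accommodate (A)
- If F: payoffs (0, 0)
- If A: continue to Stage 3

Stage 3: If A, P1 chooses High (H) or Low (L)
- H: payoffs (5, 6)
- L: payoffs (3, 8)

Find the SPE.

SPE: (E, A, H); Outcome (5, 6)

Work:
Stage 3: P1 chooses H (5 vs 3)
Stage 2: P2: F->0, A->6 (anticipating H). Choose A
Stage 1: P1: O->1, E->5 (anticipating A, H). Choose E
SPE path: E -> A -> H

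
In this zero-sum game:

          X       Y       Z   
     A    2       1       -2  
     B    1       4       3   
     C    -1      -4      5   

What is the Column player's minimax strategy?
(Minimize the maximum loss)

Column should play X, value = 2

Work:
Column player minimizes Row's maximum payoff:
Column X: max payoff to Row = 2
Column Y: max payoff to Row = 4
Column Z: max payoff to Row = 5
Minimum is 2, achieved by column X.
Minimax strategy: X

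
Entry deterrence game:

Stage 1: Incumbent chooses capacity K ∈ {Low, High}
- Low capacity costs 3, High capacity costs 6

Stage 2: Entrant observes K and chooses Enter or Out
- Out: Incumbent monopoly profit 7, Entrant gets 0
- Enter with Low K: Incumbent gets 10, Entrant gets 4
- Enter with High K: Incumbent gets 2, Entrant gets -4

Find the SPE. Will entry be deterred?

SPE: (Low, Enter|Low, Out|High); Entry not deterred. Incumbent net profit = 7, Entrant gets 4

Work:
After Low K: Entrant enters (4 > 0)
After High K: Entrant stays out (-4 < 0)
Incumbent: Low → 10−3=7, High → 7−6=1
Incumbent chooses Low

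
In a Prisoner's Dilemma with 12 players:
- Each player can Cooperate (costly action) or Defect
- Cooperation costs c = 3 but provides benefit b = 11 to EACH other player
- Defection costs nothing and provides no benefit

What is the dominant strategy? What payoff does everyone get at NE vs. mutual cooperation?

Dominant: Defect; NE payoff = 0; Coop payoff = 118

Work:
Defect dominates (saves cost c = 3, benefit to others is external)
NE: All defect → everyone gets 0
If all cooperate: each receives (11)×11 - 3 = 118
Social dilemma: 118 > 0 but NE gives 0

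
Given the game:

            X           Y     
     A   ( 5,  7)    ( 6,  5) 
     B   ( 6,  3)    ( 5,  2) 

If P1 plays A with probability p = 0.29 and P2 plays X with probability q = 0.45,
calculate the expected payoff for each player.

E[P1] = 5.479, E[P2] = 3.4505

Work:
E[P1] = p·q·π₁(A,X) + p·(1-q)·π₁(A,Y) + (1-p)·q·π₁(B,X) + (1-p)·(1-q)·π₁(B,Y)
= 0.29·0.45·5 + 0.29·0.55·6 + 0.71·0.45·6 + 0.71·0.55·5
= 5.479

E[P2] = 3.4505 (similar calculation)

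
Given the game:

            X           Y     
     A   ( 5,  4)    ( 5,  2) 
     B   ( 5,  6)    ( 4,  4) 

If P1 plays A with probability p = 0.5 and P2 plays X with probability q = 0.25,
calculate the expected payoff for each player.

E[P1] = 4.625, E[P2] = 3.5

Work:
E[P1] = p·q·π₁(A,X) + p·(1-q)·π₁(A,Y) + (1-p)·q·π₁(B,X) + (1-p)·(1-q)·π₁(B,Y)
= 0.5·0.25·5 + 0.5·0.75·5 + 0.5·0.25·5 + 0.5·0.75·4
= 4.625

E[P2] = 3.5 (similar calculation)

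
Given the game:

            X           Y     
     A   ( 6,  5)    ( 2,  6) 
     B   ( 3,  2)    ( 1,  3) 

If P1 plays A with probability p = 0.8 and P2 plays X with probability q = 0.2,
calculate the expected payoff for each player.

E[P1] = 2.52, E[P2] = 5.2

Work:
E[P1] = p·q·π₁(A,X) + p·(1-q)·π₁(A,Y) + (1-p)·q·π₁(B,X) + (1-p)·(1-q)·π₁(B,Y)
= 0.8·0.2·6 + 0.8·0.8·2 + 0.2·0.2·3 + 0.2·0.8·1
= 2.52

E[P2] = 5.2 (similar calculation)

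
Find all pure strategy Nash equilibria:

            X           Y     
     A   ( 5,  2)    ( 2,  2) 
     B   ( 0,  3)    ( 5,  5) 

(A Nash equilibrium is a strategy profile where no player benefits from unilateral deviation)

Nash equilibrium: (A, X), (B, Y)

Work:
Best responses:
  P1 vs X: payoffs [5, 0] → best response A (payoff 5)
  P1 vs Y: payoffs [2, 5] → best response B (payoff 5)
  P2 vs A: payoffs [2, 2] → best response X/Y (payoff 2)
  P2 vs B: payoffs [3, 5] → best response Y (payoff 5)
Mutual best responses: (A,X), (B,Y) → Nash equilibria.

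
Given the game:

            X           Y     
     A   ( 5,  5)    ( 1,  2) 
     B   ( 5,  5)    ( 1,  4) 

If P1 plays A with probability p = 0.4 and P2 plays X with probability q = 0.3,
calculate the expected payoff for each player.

E[P1] = 2.2, E[P2] = 3.74

Work:
E[P1] = p·q·π₁(A,X) + p·(1-q)·π₁(A,Y) + (1-p)·q·π₁(B,X) + (1-p)·(1-q)·π₁(B,Y)
= 0.4·0.3·5 + 0.4·0.7·1 + 0.6·0.3·5 + 0.6·0.7·1
= 2.2

E[P2] = 3.74 (similar calculation)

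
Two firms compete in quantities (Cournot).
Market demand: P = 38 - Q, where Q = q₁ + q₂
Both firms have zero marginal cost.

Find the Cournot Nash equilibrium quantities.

q₁* = q₂* = 12.67; P* = 12.67

Work:
Profit: π_i = P·q_i = (a - q_i - q_j)·q_i
FOC: ∂π_i/∂q_i = a - 2q_i - q_j = 0
Reaction function: q_i = (38 - q_j)/2
Symmetry: q* = 38/3 = 12.67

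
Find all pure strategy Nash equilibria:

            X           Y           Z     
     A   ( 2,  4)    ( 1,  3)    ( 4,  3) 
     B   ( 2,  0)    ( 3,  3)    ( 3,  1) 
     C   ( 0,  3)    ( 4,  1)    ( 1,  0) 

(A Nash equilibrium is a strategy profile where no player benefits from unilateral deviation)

Nash equilibrium: (A, X)

Work:
Best responses:
  P1 vs X: payoffs [2, 2, 0] → best response A/B (payoff 2)
  P1 vs Y: payoffs [1, 3, 4] → best response C (payoff 4)
  P1 vs Z: payoffs [4, 3, 1] → best response A (payoff 4)
  P2 vs A: payoffs [4, 3, 3] → best response X (payoff 4)
  P2 vs B: payoffs [0, 3, 1] → best response Y (payoff 3)
  P2 vs C: payoffs [3, 1, 0] → best response X (payoff 3)
Mutual best responses: (A,X) → Nash equilibria.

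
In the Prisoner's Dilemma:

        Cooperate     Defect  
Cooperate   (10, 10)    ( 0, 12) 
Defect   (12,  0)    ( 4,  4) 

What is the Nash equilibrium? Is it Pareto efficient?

(Defect, Defect) is NE; not Pareto efficient

Work:
Defect dominates Cooperate for both players:
If P2 cooperates: Defect (12) > Cooperate (10)
If P2 defects: Defect (4) > Cooperate (0)
NE: (Defect, Defect) with payoff (4, 4)
But (Cooperate, Cooperate) = (10, 10) Pareto dominates (4, 4)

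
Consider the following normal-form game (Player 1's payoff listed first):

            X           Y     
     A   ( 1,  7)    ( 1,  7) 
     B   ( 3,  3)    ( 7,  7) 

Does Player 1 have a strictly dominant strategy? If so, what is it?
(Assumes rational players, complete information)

Yes, Player 1's strictly dominant strategy is B

Work:
A strategy strictly dominates another if it gives a strictly higher payoff against every opponent action. Compare each pair of P1's strategies column-by-column:
  A vs B: [1 vs 3, 1 vs 7] → A does not strictly dominate B (column X: 1 ≤ 3)
  B vs A: [3 vs 1, 7 vs 1] → B strictly dominates A
B strictly dominates every other strategy → strictly dominant.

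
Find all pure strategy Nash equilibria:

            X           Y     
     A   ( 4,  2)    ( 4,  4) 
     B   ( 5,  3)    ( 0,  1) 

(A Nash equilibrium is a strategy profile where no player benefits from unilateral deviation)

Nash equilibrium: (A, Y), (B, X)

Work:
Best responses:
  P1 vs X: payoffs [4, 5] → best response B (payoff 5)
  P1 vs Y: payoffs [4, 0] → best response A (payoff 4)
  P2 vs A: payoffs [2, 4] → best response Y (payoff 4)
  P2 vs B: payoffs [3, 1] → best response X (payoff 3)
Mutual best responses: (A,Y), (B,X) → Nash equilibria.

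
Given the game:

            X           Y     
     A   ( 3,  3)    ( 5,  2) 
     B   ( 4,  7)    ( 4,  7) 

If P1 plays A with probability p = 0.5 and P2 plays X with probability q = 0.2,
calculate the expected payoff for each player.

E[P1] = 4.3, E[P2] = 4.6

Work:
E[P1] = p·q·π₁(A,X) + p·(1-q)·π₁(A,Y) + (1-p)·q·π₁(B,X) + (1-p)·(1-q)·π₁(B,Y)
= 0.5·0.2·3 + 0.5·0.8·5 + 0.5·0.2·4 + 0.5·0.8·4
= 4.3

E[P2] = 4.6 (similar calculation)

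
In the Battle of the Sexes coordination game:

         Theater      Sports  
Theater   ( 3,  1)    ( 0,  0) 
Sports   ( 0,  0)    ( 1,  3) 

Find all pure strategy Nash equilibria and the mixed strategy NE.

Pure NE: (Theater, Theater) and (Sports, Sports); Mixed NE: p = 0.75, q = 0.25

Work:
Check pure NE:
(Theater, Theater): (3, 1) - no unilateral deviation beneficial
(Sports, Sports): (1, 3) - no unilateral deviation beneficial
Mixed NE: P1 plays Theater with p = 0.75, P2 plays Theater with q = 0.25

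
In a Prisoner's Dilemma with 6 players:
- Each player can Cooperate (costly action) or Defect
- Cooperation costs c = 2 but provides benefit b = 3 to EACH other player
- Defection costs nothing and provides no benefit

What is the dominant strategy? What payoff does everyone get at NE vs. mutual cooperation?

Dominant: Defect; NE payoff = 0; Coop payoff = 13

Work:
Defect dominates (saves cost c = 2, benefit to others is external)
NE: All defect → everyone gets 0
If all cooperate: each receives (5)×3 - 2 = 13
Social dilemma: 13 > 0 but NE gives 0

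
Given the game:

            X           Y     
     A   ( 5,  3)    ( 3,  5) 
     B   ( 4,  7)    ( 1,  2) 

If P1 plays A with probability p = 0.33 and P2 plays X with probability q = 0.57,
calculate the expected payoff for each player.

E[P1] = 3.1819, E[P2] = 4.5233

Work:
E[P1] = p·q·π₁(A,X) + p·(1-q)·π₁(A,Y) + (1-p)·q·π₁(B,X) + (1-p)·(1-q)·π₁(B,Y)
= 0.33·0.57·5 + 0.33·0.43·3 + 0.67·0.57·4 + 0.67·0.43·1
= 3.1819

E[P2] = 4.5233 (similar calculation)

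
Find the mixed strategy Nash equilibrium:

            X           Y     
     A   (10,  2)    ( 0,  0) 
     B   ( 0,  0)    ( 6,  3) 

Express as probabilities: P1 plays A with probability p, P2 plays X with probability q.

p = 0.6, q = 0.375

Work:
Find probabilities that make opponent indifferent:
P2 chooses q to make P1 indifferent between A and B
P1 chooses p to make P2 indifferent between X and Y
Mixed NE: P1 plays (A: 0.6, B: 0.4), P2 plays (X: 0.375, Y: 0.625)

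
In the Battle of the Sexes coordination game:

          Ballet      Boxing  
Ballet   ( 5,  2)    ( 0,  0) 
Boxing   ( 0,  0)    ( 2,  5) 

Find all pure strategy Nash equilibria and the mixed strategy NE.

Pure NE: (Ballet, Ballet) and (Boxing, Boxing); Mixed NE: p = 0.7143, q = 0.2857

Work:
Check pure NE:
(Ballet, Ballet): (5, 2) - no unilateral deviation beneficial
(Boxing, Boxing): (2, 5) - no unilateral deviation beneficial
Mixed NE: P1 plays Ballet with p = 0.7143, P2 plays Ballet with q = 0.2857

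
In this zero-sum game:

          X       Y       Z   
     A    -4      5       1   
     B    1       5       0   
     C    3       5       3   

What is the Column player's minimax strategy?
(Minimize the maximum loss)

Column should play X or Z (all achieve the minimum), value = 3

Work:
Column player minimizes Row's maximum payoff:
Column X: max payoff to Row = 3
Column Y: max payoff to Row = 5
Column Z: max payoff to Row = 3
Minimum is 3, achieved by columns X, Z (tied).
Each of X or Z is a minimax strategy.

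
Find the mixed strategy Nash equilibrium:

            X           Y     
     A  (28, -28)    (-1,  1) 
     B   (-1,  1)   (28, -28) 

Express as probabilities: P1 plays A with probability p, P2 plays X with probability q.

p = 0.5, q = 0.5

Work:
Find probabilities that make opponent indifferent:
P2 chooses q to make P1 indifferent between A and B
P1 chooses p to make P2 indifferent between X and Y
Mixed NE: P1 plays (A: 0.5, B: 0.5), P2 plays (X: 0.5, Y: 0.5)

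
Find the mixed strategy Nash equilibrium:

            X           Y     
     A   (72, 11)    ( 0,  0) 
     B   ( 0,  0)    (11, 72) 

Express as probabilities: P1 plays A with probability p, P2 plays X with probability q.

p = 0.8675, q = 0.1325

Work:
Find probabilities that make opponent indifferent:
P2 chooses q to make P1 indifferent between A and B
P1 chooses p to make P2 indifferent between X and Y
Mixed NE: P1 plays (A: 0.8675, B: 0.1325), P2 plays (X: 0.1325, Y: 0.8675)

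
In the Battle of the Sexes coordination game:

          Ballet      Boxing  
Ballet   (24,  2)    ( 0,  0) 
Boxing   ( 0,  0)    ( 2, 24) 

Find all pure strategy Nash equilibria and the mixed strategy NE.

Pure NE: (Ballet, Ballet) and (Boxing, Boxing); Mixed NE: p = 0.9231, q = 0.0769

Work:
Check pure NE:
(Ballet, Ballet): (24, 2) - no unilateral deviation beneficial
(Boxing, Boxing): (2, 24) - no unilateral deviation beneficial
Mixed NE: P1 plays Ballet with p = 0.9231, P2 plays Ballet with q = 0.0769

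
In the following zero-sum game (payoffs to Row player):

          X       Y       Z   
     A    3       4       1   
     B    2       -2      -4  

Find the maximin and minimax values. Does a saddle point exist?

Maximin = 1, Minimax = 1, Saddle: True

Work:
Row minimums: [1, -4] → maximin = 1
Column maximums: [3, 4, 1] → minimax = 1
Saddle point exists! Game value = 1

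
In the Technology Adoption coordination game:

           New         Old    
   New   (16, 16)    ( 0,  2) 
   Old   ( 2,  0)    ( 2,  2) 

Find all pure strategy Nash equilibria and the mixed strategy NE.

Pure NE: (New, New) and (Old, Old); Mixed NE: p = 0.125, q = 0.125

Work:
Check pure NE:
(New, New): (16, 16) - no unilateral deviation beneficial
(Old, Old): (2, 2) - no unilateral deviation beneficial
Mixed NE: P1 plays New with p = 0.125, P2 plays New with q = 0.125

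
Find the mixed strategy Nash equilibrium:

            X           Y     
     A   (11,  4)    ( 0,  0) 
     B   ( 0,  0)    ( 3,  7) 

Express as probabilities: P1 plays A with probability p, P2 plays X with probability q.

p = 0.6364, q = 0.2143

Work:
Find probabilities that make opponent indifferent:
P2 chooses q to make P1 indifferent between A and B
P1 chooses p to make P2 indifferent between X and Y
Mixed NE: P1 plays (A: 0.6364, B: 0.3636), P2 plays (X: 0.2143, Y: 0.7857)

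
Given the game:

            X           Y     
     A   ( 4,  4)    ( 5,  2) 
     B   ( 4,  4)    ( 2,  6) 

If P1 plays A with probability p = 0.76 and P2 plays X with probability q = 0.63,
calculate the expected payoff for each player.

E[P1] = 4.1036, E[P2] = 3.6152

Work:
E[P1] = p·q·π₁(A,X) + p·(1-q)·π₁(A,Y) + (1-p)·q·π₁(B,X) + (1-p)·(1-q)·π₁(B,Y)
= 0.76·0.63·4 + 0.76·0.37·5 + 0.24·0.63·4 + 0.24·0.37·2
= 4.1036

E[P2] = 3.6152 (similar calculation)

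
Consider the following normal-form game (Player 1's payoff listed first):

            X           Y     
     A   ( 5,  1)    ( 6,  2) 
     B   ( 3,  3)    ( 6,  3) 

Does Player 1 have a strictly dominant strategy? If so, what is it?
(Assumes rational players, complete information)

No strictly dominant strategy exists for Player 1

Work:
A strategy strictly dominates another if it gives a strictly higher payoff against every opponent action. Compare each pair of P1's strategies column-by-column:
  A vs B: [5 vs 3, 6 vs 6] → A does not strictly dominate B (column Y: 6 ≤ 6)
  B vs A: [3 vs 5, 6 vs 6] → B does not strictly dominate A (column X: 3 ≤ 5)
No single strategy strictly dominates all others → no strictly dominant strategy.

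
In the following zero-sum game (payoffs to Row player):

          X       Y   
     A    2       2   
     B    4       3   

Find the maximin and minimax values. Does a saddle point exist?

Maximin = 3, Minimax = 3, Saddle: True

Work:
Row minimums: [2, 3] → maximin = 3
Column maximums: [4, 3] → minimax = 3
Saddle point exists! Game value = 3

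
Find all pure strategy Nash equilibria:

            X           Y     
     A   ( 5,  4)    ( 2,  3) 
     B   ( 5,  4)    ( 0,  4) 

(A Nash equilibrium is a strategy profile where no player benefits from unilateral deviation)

Nash equilibrium: (A, X), (B, X)

Work:
Best responses:
  P1 vs X: payoffs [5, 5] → best response A/B (payoff 5)
  P1 vs Y: payoffs [2, 0] → best response A (payoff 2)
  P2 vs A: payoffs [4, 3] → best response X (payoff 4)
  P2 vs B: payoffs [4, 4] → best response X/Y (payoff 4)
Mutual best responses: (A,X), (B,X) → Nash equilibria.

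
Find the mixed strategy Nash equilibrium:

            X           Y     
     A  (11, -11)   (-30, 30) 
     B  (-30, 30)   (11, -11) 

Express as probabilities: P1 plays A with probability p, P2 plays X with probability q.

p = 0.5, q = 0.5

Work:
Find probabilities that make opponent indifferent:
P2 chooses q to make P1 indifferent between A and B
P1 chooses p to make P2 indifferent between X and Y
Mixed NE: P1 plays (A: 0.5, B: 0.5), P2 plays (X: 0.5, Y: 0.5)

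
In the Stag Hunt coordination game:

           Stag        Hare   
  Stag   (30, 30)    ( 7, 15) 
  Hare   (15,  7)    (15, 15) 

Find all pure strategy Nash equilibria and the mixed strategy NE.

Pure NE: (Stag, Stag) and (Hare, Hare); Mixed NE: p = 0.3478, q = 0.3478

Work:
Check pure NE:
(Stag, Stag): (30, 30) - no unilateral deviation beneficial
(Hare, Hare): (15, 15) - no unilateral deviation beneficial
Mixed NE: P1 plays Stag with p = 0.3478, P2 plays Stag with q = 0.3478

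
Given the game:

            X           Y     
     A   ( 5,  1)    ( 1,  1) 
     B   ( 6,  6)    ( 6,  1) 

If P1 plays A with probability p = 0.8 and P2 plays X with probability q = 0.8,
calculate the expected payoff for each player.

E[P1] = 4.56, E[P2] = 1.8

Work:
E[P1] = p·q·π₁(A,X) + p·(1-q)·π₁(A,Y) + (1-p)·q·π₁(B,X) + (1-p)·(1-q)·π₁(B,Y)
= 0.8·0.8·5 + 0.8·0.2·1 + 0.2·0.8·6 + 0.2·0.2·6
= 4.56

E[P2] = 1.8 (similar calculation)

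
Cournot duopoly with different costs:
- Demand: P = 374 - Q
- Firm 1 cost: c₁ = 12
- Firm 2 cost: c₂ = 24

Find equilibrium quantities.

q₁* = 124.67, q₂* = 112.67

Work:
Reaction: q₁ = (374 - 12 - q₂)/2
Reaction: q₂ = (374 - 24 - q₁)/2
Solve simultaneously:
q₁* = (374 - 2×12 + 24)/3 = 124.67
q₂* = (374 - 2×24 + 12)/3 = 112.67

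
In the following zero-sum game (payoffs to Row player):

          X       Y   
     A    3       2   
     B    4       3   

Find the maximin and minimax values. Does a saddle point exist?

Maximin = 3, Minimax = 3, Saddle: True

Work:
Row minimums: [2, 3] → maximin = 3
Column maximums: [4, 3] → minimax = 3
Saddle point exists! Game value = 3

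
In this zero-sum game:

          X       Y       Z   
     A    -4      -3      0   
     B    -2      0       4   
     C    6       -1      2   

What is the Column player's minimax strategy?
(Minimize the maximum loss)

Column should play Y, value = 0

Work:
Column player minimizes Row's maximum payoff:
Column X: max payoff to Row = 6
Column Y: max payoff to Row = 0
Column Z: max payoff to Row = 4
Minimum is 0, achieved by column Y.
Minimax strategy: Y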